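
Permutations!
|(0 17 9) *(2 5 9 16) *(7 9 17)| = 12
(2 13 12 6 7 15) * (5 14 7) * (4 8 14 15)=(2 13 12 6 5 15)(4 8 14 7)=[0, 1, 13, 3, 8, 15, 5, 4, 14, 9, 10, 11, 6, 12, 7, 2]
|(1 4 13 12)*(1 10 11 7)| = 7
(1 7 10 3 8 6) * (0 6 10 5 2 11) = [6, 7, 11, 8, 4, 2, 1, 5, 10, 9, 3, 0] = (0 6 1 7 5 2 11)(3 8 10)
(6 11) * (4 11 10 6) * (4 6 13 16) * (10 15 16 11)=(4 10 13 11 6 15 16)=[0, 1, 2, 3, 10, 5, 15, 7, 8, 9, 13, 6, 12, 11, 14, 16, 4]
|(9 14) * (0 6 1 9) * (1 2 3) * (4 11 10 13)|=28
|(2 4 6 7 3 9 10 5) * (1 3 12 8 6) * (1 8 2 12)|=|(1 3 9 10 5 12 2 4 8 6 7)|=11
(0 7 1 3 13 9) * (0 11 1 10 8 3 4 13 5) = (0 7 10 8 3 5)(1 4 13 9 11) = [7, 4, 2, 5, 13, 0, 6, 10, 3, 11, 8, 1, 12, 9]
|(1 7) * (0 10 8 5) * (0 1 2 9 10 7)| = |(0 7 2 9 10 8 5 1)| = 8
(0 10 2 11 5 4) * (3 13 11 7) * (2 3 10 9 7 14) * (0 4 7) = (0 9)(2 14)(3 13 11 5 7 10) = [9, 1, 14, 13, 4, 7, 6, 10, 8, 0, 3, 5, 12, 11, 2]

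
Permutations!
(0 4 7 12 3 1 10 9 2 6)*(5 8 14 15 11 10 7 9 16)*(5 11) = [4, 7, 6, 1, 9, 8, 0, 12, 14, 2, 16, 10, 3, 13, 15, 5, 11] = (0 4 9 2 6)(1 7 12 3)(5 8 14 15)(10 16 11)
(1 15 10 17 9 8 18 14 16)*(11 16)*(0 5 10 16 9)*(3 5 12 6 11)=(0 12 6 11 9 8 18 14 3 5 10 17)(1 15 16)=[12, 15, 2, 5, 4, 10, 11, 7, 18, 8, 17, 9, 6, 13, 3, 16, 1, 0, 14]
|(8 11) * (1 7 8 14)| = |(1 7 8 11 14)| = 5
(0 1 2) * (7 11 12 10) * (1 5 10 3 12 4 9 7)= [5, 2, 0, 12, 9, 10, 6, 11, 8, 7, 1, 4, 3]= (0 5 10 1 2)(3 12)(4 9 7 11)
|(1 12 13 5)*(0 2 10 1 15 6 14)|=10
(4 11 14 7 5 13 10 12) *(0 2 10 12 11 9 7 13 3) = (0 2 10 11 14 13 12 4 9 7 5 3) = [2, 1, 10, 0, 9, 3, 6, 5, 8, 7, 11, 14, 4, 12, 13]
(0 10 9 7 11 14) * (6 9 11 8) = (0 10 11 14)(6 9 7 8) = [10, 1, 2, 3, 4, 5, 9, 8, 6, 7, 11, 14, 12, 13, 0]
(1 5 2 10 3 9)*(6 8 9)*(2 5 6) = (1 6 8 9)(2 10 3) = [0, 6, 10, 2, 4, 5, 8, 7, 9, 1, 3]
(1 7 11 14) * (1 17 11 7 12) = (1 12)(11 14 17) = [0, 12, 2, 3, 4, 5, 6, 7, 8, 9, 10, 14, 1, 13, 17, 15, 16, 11]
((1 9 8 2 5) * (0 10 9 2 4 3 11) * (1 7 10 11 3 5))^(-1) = (0 11)(1 2)(4 8 9 10 7 5)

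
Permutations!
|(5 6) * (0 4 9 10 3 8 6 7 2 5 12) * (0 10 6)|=|(0 4 9 6 12 10 3 8)(2 5 7)|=24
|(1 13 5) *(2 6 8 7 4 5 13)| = 7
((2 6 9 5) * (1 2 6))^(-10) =((1 2)(5 6 9))^(-10) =(5 9 6)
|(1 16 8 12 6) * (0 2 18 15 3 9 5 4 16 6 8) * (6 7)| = |(0 2 18 15 3 9 5 4 16)(1 7 6)(8 12)| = 18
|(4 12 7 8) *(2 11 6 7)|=7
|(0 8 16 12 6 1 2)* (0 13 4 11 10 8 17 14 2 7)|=|(0 17 14 2 13 4 11 10 8 16 12 6 1 7)|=14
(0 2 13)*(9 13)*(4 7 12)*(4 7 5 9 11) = (0 2 11 4 5 9 13)(7 12) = [2, 1, 11, 3, 5, 9, 6, 12, 8, 13, 10, 4, 7, 0]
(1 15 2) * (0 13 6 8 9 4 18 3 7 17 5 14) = (0 13 6 8 9 4 18 3 7 17 5 14)(1 15 2) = [13, 15, 1, 7, 18, 14, 8, 17, 9, 4, 10, 11, 12, 6, 0, 2, 16, 5, 3]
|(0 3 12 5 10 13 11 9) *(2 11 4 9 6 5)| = 11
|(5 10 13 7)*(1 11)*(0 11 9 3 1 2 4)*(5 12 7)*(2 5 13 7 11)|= 15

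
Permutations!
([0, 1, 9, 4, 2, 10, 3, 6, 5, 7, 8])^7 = [0, 1, 9, 4, 2, 10, 3, 6, 5, 7, 8]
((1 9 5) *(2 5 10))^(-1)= ((1 9 10 2 5))^(-1)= (1 5 2 10 9)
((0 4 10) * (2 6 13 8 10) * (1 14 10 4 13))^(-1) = (0 10 14 1 6 2 4 8 13)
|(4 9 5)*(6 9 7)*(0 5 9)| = 5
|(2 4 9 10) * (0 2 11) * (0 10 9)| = 6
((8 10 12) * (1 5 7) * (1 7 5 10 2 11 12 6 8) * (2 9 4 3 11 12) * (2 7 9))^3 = ((1 10 6 8 2 12)(3 11 7 9 4))^3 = (1 8)(2 10)(3 9 11 4 7)(6 12)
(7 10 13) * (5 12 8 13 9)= (5 12 8 13 7 10 9)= [0, 1, 2, 3, 4, 12, 6, 10, 13, 5, 9, 11, 8, 7]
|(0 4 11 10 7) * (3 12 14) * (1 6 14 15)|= |(0 4 11 10 7)(1 6 14 3 12 15)|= 30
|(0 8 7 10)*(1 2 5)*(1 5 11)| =12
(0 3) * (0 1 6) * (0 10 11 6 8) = [3, 8, 2, 1, 4, 5, 10, 7, 0, 9, 11, 6] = (0 3 1 8)(6 10 11)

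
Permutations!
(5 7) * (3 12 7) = [0, 1, 2, 12, 4, 3, 6, 5, 8, 9, 10, 11, 7] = (3 12 7 5)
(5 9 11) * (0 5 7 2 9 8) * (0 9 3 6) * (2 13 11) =[5, 1, 3, 6, 4, 8, 0, 13, 9, 2, 10, 7, 12, 11] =(0 5 8 9 2 3 6)(7 13 11)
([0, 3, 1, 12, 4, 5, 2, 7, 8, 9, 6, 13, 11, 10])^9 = [0, 3, 1, 12, 4, 5, 2, 7, 8, 9, 6, 13, 11, 10]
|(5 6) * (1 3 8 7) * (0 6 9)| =|(0 6 5 9)(1 3 8 7)| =4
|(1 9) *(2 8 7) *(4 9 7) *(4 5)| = 7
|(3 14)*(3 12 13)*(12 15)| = |(3 14 15 12 13)| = 5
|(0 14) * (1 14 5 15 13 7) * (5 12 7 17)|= |(0 12 7 1 14)(5 15 13 17)|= 20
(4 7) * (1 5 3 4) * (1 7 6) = [0, 5, 2, 4, 6, 3, 1, 7] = (7)(1 5 3 4 6)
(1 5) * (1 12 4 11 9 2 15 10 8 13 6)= (1 5 12 4 11 9 2 15 10 8 13 6)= [0, 5, 15, 3, 11, 12, 1, 7, 13, 2, 8, 9, 4, 6, 14, 10]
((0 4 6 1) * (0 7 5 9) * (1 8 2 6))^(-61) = ((0 4 1 7 5 9)(2 6 8))^(-61) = (0 9 5 7 1 4)(2 8 6)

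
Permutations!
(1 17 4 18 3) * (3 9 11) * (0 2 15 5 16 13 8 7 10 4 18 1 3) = [2, 17, 15, 3, 1, 16, 6, 10, 7, 11, 4, 0, 12, 8, 14, 5, 13, 18, 9] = (0 2 15 5 16 13 8 7 10 4 1 17 18 9 11)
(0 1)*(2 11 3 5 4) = (0 1)(2 11 3 5 4) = [1, 0, 11, 5, 2, 4, 6, 7, 8, 9, 10, 3]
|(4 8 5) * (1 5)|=|(1 5 4 8)|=4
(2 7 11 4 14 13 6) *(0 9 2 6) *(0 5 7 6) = (0 9 2 6)(4 14 13 5 7 11) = [9, 1, 6, 3, 14, 7, 0, 11, 8, 2, 10, 4, 12, 5, 13]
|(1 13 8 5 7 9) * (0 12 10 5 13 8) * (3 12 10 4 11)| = 8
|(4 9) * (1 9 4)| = |(1 9)| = 2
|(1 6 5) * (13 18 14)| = |(1 6 5)(13 18 14)| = 3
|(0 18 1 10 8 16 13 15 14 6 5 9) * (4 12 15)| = |(0 18 1 10 8 16 13 4 12 15 14 6 5 9)| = 14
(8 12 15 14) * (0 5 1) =(0 5 1)(8 12 15 14) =[5, 0, 2, 3, 4, 1, 6, 7, 12, 9, 10, 11, 15, 13, 8, 14]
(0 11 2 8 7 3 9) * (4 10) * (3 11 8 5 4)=(0 8 7 11 2 5 4 10 3 9)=[8, 1, 5, 9, 10, 4, 6, 11, 7, 0, 3, 2]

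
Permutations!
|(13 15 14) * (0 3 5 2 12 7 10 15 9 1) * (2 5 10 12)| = |(0 3 10 15 14 13 9 1)(7 12)| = 8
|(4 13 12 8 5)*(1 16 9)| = 15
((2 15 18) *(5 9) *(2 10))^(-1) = (2 10 18 15)(5 9)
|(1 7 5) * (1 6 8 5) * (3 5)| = 4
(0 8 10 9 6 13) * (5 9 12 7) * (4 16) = (0 8 10 12 7 5 9 6 13)(4 16) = [8, 1, 2, 3, 16, 9, 13, 5, 10, 6, 12, 11, 7, 0, 14, 15, 4]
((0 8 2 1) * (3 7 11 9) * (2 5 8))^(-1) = ((0 2 1)(3 7 11 9)(5 8))^(-1) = (0 1 2)(3 9 11 7)(5 8)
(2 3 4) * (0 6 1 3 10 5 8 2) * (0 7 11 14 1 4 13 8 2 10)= (0 6 4 7 11 14 1 3 13 8 10 5 2)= [6, 3, 0, 13, 7, 2, 4, 11, 10, 9, 5, 14, 12, 8, 1]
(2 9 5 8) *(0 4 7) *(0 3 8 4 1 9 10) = (0 1 9 5 4 7 3 8 2 10) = [1, 9, 10, 8, 7, 4, 6, 3, 2, 5, 0]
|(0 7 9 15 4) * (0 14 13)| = 7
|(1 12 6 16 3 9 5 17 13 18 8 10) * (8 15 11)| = 14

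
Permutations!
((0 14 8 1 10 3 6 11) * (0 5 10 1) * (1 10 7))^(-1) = ((0 14 8)(1 10 3 6 11 5 7))^(-1) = (0 8 14)(1 7 5 11 6 3 10)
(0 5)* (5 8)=[8, 1, 2, 3, 4, 0, 6, 7, 5]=(0 8 5)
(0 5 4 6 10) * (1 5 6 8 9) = (0 6 10)(1 5 4 8 9) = [6, 5, 2, 3, 8, 4, 10, 7, 9, 1, 0]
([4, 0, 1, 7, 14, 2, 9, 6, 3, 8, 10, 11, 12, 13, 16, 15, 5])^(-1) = (0 1 2 5 16 14 4)(3 8 9 6 7)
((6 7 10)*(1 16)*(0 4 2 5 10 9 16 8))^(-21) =((0 4 2 5 10 6 7 9 16 1 8))^(-21) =(0 4 2 5 10 6 7 9 16 1 8)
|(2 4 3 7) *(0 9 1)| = 12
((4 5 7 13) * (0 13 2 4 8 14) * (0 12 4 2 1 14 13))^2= ((1 14 12 4 5 7)(8 13))^2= (1 12 5)(4 7 14)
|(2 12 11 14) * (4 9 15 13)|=4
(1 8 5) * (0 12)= (0 12)(1 8 5)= [12, 8, 2, 3, 4, 1, 6, 7, 5, 9, 10, 11, 0]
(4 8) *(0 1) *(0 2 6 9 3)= (0 1 2 6 9 3)(4 8)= [1, 2, 6, 0, 8, 5, 9, 7, 4, 3]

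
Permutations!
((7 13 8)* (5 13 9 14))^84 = ((5 13 8 7 9 14))^84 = (14)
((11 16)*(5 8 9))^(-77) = (5 8 9)(11 16)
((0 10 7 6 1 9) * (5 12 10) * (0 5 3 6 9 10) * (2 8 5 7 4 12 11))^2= (0 6 10 12 3 1 4)(2 5)(8 11)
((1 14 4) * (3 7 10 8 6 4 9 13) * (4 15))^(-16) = ((1 14 9 13 3 7 10 8 6 15 4))^(-16) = (1 10 14 8 9 6 13 15 3 4 7)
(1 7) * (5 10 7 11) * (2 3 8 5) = (1 11 2 3 8 5 10 7) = [0, 11, 3, 8, 4, 10, 6, 1, 5, 9, 7, 2]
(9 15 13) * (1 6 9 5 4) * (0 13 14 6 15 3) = (0 13 5 4 1 15 14 6 9 3) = [13, 15, 2, 0, 1, 4, 9, 7, 8, 3, 10, 11, 12, 5, 6, 14]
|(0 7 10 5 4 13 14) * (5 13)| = |(0 7 10 13 14)(4 5)| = 10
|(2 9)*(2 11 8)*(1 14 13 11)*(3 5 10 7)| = 28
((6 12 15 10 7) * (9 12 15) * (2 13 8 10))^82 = (2 6 10 13 15 7 8)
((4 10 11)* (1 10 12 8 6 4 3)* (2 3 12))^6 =((1 10 11 12 8 6 4 2 3))^6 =(1 4 12)(2 8 10)(3 6 11)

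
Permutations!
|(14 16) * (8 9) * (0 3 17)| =|(0 3 17)(8 9)(14 16)| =6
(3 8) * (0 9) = (0 9)(3 8) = [9, 1, 2, 8, 4, 5, 6, 7, 3, 0]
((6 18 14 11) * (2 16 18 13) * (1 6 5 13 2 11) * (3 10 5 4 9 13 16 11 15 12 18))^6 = (1 13 6 15 2 12 11 18 4 14 9)(3 5)(10 16)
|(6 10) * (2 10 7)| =|(2 10 6 7)| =4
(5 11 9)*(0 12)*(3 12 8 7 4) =[8, 1, 2, 12, 3, 11, 6, 4, 7, 5, 10, 9, 0] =(0 8 7 4 3 12)(5 11 9)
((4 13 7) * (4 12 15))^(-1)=((4 13 7 12 15))^(-1)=(4 15 12 7 13)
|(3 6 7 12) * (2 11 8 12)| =|(2 11 8 12 3 6 7)| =7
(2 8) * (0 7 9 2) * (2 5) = [7, 1, 8, 3, 4, 2, 6, 9, 0, 5] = (0 7 9 5 2 8)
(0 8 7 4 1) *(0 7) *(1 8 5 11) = (0 5 11 1 7 4 8) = [5, 7, 2, 3, 8, 11, 6, 4, 0, 9, 10, 1]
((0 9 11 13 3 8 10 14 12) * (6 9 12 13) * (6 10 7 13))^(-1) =(0 12)(3 13 7 8)(6 14 10 11 9)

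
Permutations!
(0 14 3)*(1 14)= (0 1 14 3)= [1, 14, 2, 0, 4, 5, 6, 7, 8, 9, 10, 11, 12, 13, 3]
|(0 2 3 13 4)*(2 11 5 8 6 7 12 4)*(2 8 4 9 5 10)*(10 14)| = |(0 11 14 10 2 3 13 8 6 7 12 9 5 4)| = 14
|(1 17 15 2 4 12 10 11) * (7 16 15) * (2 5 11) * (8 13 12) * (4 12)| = 21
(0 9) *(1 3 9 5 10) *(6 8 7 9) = [5, 3, 2, 6, 4, 10, 8, 9, 7, 0, 1] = (0 5 10 1 3 6 8 7 9)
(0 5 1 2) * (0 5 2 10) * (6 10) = (0 2 5 1 6 10) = [2, 6, 5, 3, 4, 1, 10, 7, 8, 9, 0]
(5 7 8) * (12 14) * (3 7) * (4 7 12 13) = (3 12 14 13 4 7 8 5) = [0, 1, 2, 12, 7, 3, 6, 8, 5, 9, 10, 11, 14, 4, 13]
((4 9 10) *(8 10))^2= (4 8)(9 10)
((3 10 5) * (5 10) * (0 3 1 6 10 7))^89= ((0 3 5 1 6 10 7))^89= (0 10 1 3 7 6 5)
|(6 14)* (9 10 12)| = 6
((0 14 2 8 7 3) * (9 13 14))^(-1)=(0 3 7 8 2 14 13 9)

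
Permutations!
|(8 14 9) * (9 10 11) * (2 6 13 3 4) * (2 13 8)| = 21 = |(2 6 8 14 10 11 9)(3 4 13)|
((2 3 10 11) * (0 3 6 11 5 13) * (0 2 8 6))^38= ((0 3 10 5 13 2)(6 11 8))^38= (0 10 13)(2 3 5)(6 8 11)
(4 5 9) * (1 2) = (1 2)(4 5 9) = [0, 2, 1, 3, 5, 9, 6, 7, 8, 4]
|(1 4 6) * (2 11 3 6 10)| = 7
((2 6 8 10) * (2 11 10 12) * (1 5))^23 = (1 5)(2 12 8 6)(10 11) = ((1 5)(2 6 8 12)(10 11))^23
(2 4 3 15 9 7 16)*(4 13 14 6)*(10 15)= [0, 1, 13, 10, 3, 5, 4, 16, 8, 7, 15, 11, 12, 14, 6, 9, 2]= (2 13 14 6 4 3 10 15 9 7 16)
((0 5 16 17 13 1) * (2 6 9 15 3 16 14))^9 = (0 17 15 2)(1 16 9 14)(3 6 5 13)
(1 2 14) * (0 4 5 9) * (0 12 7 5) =[4, 2, 14, 3, 0, 9, 6, 5, 8, 12, 10, 11, 7, 13, 1] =(0 4)(1 2 14)(5 9 12 7)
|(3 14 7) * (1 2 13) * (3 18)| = |(1 2 13)(3 14 7 18)| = 12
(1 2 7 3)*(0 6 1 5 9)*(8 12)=(0 6 1 2 7 3 5 9)(8 12)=[6, 2, 7, 5, 4, 9, 1, 3, 12, 0, 10, 11, 8]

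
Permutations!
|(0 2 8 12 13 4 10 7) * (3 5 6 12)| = 11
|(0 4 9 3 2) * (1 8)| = 10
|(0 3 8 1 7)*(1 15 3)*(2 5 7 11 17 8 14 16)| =12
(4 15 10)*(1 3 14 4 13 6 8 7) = (1 3 14 4 15 10 13 6 8 7) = [0, 3, 2, 14, 15, 5, 8, 1, 7, 9, 13, 11, 12, 6, 4, 10]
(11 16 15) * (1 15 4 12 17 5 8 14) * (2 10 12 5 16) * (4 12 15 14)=(1 14)(2 10 15 11)(4 5 8)(12 17 16)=[0, 14, 10, 3, 5, 8, 6, 7, 4, 9, 15, 2, 17, 13, 1, 11, 12, 16]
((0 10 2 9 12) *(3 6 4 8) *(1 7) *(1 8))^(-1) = ((0 10 2 9 12)(1 7 8 3 6 4))^(-1) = (0 12 9 2 10)(1 4 6 3 8 7)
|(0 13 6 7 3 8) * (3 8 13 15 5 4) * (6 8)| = |(0 15 5 4 3 13 8)(6 7)| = 14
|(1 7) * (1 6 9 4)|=|(1 7 6 9 4)|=5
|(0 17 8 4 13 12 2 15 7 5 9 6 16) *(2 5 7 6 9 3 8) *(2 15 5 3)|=10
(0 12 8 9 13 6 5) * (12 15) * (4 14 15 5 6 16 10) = (0 5)(4 14 15 12 8 9 13 16 10) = [5, 1, 2, 3, 14, 0, 6, 7, 9, 13, 4, 11, 8, 16, 15, 12, 10]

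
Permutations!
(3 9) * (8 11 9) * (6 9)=(3 8 11 6 9)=[0, 1, 2, 8, 4, 5, 9, 7, 11, 3, 10, 6]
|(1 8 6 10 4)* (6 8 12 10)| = 4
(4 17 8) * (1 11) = [0, 11, 2, 3, 17, 5, 6, 7, 4, 9, 10, 1, 12, 13, 14, 15, 16, 8] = (1 11)(4 17 8)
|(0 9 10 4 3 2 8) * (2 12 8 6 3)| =|(0 9 10 4 2 6 3 12 8)| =9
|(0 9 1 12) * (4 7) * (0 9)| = |(1 12 9)(4 7)| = 6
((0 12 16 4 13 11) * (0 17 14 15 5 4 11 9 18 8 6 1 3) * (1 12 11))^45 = ((0 11 17 14 15 5 4 13 9 18 8 6 12 16 1 3))^45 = (0 16 8 13 15 11 1 6 9 5 17 3 12 18 4 14)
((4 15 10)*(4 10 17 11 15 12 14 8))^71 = ((4 12 14 8)(11 15 17))^71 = (4 8 14 12)(11 17 15)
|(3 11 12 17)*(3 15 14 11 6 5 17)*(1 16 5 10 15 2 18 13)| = |(1 16 5 17 2 18 13)(3 6 10 15 14 11 12)| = 7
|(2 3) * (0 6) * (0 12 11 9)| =10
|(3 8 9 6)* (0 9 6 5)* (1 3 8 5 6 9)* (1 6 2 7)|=9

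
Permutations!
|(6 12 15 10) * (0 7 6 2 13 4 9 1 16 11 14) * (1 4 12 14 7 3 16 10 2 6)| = |(0 3 16 11 7 1 10 6 14)(2 13 12 15)(4 9)| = 36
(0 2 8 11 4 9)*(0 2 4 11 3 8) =[4, 1, 0, 8, 9, 5, 6, 7, 3, 2, 10, 11] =(11)(0 4 9 2)(3 8)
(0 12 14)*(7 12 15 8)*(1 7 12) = (0 15 8 12 14)(1 7) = [15, 7, 2, 3, 4, 5, 6, 1, 12, 9, 10, 11, 14, 13, 0, 8]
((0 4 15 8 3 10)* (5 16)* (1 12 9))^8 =((0 4 15 8 3 10)(1 12 9)(5 16))^8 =(16)(0 15 3)(1 9 12)(4 8 10)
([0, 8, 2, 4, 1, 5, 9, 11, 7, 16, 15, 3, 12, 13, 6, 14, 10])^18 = [0, 1, 2, 3, 4, 5, 6, 7, 8, 9, 10, 11, 12, 13, 14, 15, 16]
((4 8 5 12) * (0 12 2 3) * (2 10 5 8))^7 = (0 4 3 12 2)(5 10)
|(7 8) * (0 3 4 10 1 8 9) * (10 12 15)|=10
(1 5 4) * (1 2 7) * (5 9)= [0, 9, 7, 3, 2, 4, 6, 1, 8, 5]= (1 9 5 4 2 7)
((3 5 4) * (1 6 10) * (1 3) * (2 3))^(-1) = ((1 6 10 2 3 5 4))^(-1) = (1 4 5 3 2 10 6)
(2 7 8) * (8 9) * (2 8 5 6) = (2 7 9 5 6) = [0, 1, 7, 3, 4, 6, 2, 9, 8, 5]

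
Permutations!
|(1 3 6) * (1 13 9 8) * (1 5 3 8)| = 7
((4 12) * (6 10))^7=(4 12)(6 10)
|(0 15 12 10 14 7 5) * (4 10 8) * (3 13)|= |(0 15 12 8 4 10 14 7 5)(3 13)|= 18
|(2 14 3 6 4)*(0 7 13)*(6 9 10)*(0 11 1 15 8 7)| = |(1 15 8 7 13 11)(2 14 3 9 10 6 4)| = 42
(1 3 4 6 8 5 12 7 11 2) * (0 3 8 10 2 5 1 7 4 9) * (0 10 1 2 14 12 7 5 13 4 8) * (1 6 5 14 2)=[3, 0, 14, 9, 5, 7, 6, 11, 1, 10, 2, 13, 8, 4, 12]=(0 3 9 10 2 14 12 8 1)(4 5 7 11 13)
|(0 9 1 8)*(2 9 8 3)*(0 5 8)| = |(1 3 2 9)(5 8)| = 4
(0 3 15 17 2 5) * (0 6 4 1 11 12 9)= (0 3 15 17 2 5 6 4 1 11 12 9)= [3, 11, 5, 15, 1, 6, 4, 7, 8, 0, 10, 12, 9, 13, 14, 17, 16, 2]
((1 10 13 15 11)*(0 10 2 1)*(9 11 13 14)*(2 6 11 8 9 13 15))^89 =(15)(0 10 14 13 2 1 6 11)(8 9) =((15)(0 10 14 13 2 1 6 11)(8 9))^89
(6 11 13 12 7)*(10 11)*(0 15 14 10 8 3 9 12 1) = (0 15 14 10 11 13 1)(3 9 12 7 6 8) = [15, 0, 2, 9, 4, 5, 8, 6, 3, 12, 11, 13, 7, 1, 10, 14]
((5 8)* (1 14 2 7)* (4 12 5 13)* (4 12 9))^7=(1 7 2 14)(4 9)(5 12 13 8)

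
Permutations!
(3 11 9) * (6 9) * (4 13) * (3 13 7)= [0, 1, 2, 11, 7, 5, 9, 3, 8, 13, 10, 6, 12, 4]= (3 11 6 9 13 4 7)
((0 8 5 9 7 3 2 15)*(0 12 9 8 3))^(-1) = (0 7 9 12 15 2 3)(5 8)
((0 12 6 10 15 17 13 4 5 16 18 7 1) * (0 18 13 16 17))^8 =((0 12 6 10 15)(1 18 7)(4 5 17 16 13))^8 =(0 10 12 15 6)(1 7 18)(4 16 5 13 17)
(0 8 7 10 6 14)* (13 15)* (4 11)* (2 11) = (0 8 7 10 6 14)(2 11 4)(13 15) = [8, 1, 11, 3, 2, 5, 14, 10, 7, 9, 6, 4, 12, 15, 0, 13]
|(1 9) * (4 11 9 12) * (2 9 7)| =7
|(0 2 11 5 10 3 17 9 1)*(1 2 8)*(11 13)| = 24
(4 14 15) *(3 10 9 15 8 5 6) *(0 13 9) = (0 13 9 15 4 14 8 5 6 3 10) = [13, 1, 2, 10, 14, 6, 3, 7, 5, 15, 0, 11, 12, 9, 8, 4]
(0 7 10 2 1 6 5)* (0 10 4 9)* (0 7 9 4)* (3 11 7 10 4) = (0 9 10 2 1 6 5 4 3 11 7) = [9, 6, 1, 11, 3, 4, 5, 0, 8, 10, 2, 7]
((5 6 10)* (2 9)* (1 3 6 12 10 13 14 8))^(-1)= ((1 3 6 13 14 8)(2 9)(5 12 10))^(-1)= (1 8 14 13 6 3)(2 9)(5 10 12)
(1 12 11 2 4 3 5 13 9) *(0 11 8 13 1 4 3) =(0 11 2 3 5 1 12 8 13 9 4) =[11, 12, 3, 5, 0, 1, 6, 7, 13, 4, 10, 2, 8, 9]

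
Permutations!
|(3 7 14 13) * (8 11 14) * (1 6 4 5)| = |(1 6 4 5)(3 7 8 11 14 13)| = 12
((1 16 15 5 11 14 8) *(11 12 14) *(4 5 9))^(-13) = ((1 16 15 9 4 5 12 14 8))^(-13) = (1 5 16 12 15 14 9 8 4)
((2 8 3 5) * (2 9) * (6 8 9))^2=((2 9)(3 5 6 8))^2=(9)(3 6)(5 8)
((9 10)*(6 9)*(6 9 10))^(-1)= (6 9 10)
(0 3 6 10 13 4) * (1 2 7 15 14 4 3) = [1, 2, 7, 6, 0, 5, 10, 15, 8, 9, 13, 11, 12, 3, 4, 14] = (0 1 2 7 15 14 4)(3 6 10 13)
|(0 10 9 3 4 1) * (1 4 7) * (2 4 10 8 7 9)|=12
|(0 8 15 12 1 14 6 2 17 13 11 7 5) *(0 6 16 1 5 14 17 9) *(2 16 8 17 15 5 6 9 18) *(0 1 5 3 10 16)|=16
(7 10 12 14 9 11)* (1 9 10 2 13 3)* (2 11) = [0, 9, 13, 1, 4, 5, 6, 11, 8, 2, 12, 7, 14, 3, 10] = (1 9 2 13 3)(7 11)(10 12 14)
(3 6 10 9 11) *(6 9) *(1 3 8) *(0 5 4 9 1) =(0 5 4 9 11 8)(1 3)(6 10) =[5, 3, 2, 1, 9, 4, 10, 7, 0, 11, 6, 8]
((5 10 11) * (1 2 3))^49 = (1 2 3)(5 10 11)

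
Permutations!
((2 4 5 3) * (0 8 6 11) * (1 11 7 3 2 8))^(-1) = ((0 1 11)(2 4 5)(3 8 6 7))^(-1) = (0 11 1)(2 5 4)(3 7 6 8)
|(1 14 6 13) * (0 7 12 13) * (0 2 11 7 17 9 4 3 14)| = |(0 17 9 4 3 14 6 2 11 7 12 13 1)| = 13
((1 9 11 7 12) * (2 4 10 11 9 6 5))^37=(1 6 5 2 4 10 11 7 12)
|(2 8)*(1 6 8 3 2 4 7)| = |(1 6 8 4 7)(2 3)| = 10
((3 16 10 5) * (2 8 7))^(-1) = ((2 8 7)(3 16 10 5))^(-1) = (2 7 8)(3 5 10 16)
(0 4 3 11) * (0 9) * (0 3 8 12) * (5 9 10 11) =(0 4 8 12)(3 5 9)(10 11) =[4, 1, 2, 5, 8, 9, 6, 7, 12, 3, 11, 10, 0]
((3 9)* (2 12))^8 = ((2 12)(3 9))^8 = (12)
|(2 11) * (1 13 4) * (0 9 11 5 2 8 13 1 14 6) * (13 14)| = 6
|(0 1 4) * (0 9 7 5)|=|(0 1 4 9 7 5)|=6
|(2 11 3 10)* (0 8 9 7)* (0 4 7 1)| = |(0 8 9 1)(2 11 3 10)(4 7)| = 4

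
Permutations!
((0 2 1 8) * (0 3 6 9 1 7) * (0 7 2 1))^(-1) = ((0 1 8 3 6 9))^(-1) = (0 9 6 3 8 1)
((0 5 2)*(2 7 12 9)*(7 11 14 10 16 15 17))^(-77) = (0 17 11 12 10 2 15 5 7 14 9 16)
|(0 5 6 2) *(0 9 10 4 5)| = 6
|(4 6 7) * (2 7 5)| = 5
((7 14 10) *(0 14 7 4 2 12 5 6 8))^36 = ((0 14 10 4 2 12 5 6 8))^36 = (14)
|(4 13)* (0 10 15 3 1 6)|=|(0 10 15 3 1 6)(4 13)|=6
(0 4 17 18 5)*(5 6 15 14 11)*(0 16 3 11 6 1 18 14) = (0 4 17 14 6 15)(1 18)(3 11 5 16) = [4, 18, 2, 11, 17, 16, 15, 7, 8, 9, 10, 5, 12, 13, 6, 0, 3, 14, 1]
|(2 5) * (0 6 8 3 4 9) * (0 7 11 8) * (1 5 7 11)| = |(0 6)(1 5 2 7)(3 4 9 11 8)| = 20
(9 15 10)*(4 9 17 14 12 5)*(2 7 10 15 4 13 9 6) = (2 7 10 17 14 12 5 13 9 4 6) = [0, 1, 7, 3, 6, 13, 2, 10, 8, 4, 17, 11, 5, 9, 12, 15, 16, 14]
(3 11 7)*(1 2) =[0, 2, 1, 11, 4, 5, 6, 3, 8, 9, 10, 7] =(1 2)(3 11 7)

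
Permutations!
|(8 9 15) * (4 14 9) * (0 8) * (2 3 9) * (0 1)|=|(0 8 4 14 2 3 9 15 1)|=9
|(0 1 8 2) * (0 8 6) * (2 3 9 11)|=15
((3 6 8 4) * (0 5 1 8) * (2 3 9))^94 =(0 4 6 8 3 1 2 5 9) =((0 5 1 8 4 9 2 3 6))^94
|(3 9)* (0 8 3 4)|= |(0 8 3 9 4)|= 5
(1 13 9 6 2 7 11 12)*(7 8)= [0, 13, 8, 3, 4, 5, 2, 11, 7, 6, 10, 12, 1, 9]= (1 13 9 6 2 8 7 11 12)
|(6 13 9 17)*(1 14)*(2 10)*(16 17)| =|(1 14)(2 10)(6 13 9 16 17)| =10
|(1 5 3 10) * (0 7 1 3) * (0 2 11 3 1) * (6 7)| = 6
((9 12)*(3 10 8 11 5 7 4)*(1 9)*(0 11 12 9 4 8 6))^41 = ((0 11 5 7 8 12 1 4 3 10 6))^41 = (0 3 12 5 6 4 8 11 10 1 7)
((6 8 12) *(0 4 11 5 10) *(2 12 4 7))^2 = (0 2 6 4 5)(7 12 8 11 10)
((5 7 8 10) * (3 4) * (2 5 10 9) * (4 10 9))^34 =((2 5 7 8 4 3 10 9))^34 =(2 7 4 10)(3 9 5 8)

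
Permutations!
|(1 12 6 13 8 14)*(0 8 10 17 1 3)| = 12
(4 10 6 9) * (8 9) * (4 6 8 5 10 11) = [0, 1, 2, 3, 11, 10, 5, 7, 9, 6, 8, 4] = (4 11)(5 10 8 9 6)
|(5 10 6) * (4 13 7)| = 3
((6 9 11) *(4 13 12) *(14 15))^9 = (14 15)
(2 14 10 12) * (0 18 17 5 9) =(0 18 17 5 9)(2 14 10 12) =[18, 1, 14, 3, 4, 9, 6, 7, 8, 0, 12, 11, 2, 13, 10, 15, 16, 5, 17]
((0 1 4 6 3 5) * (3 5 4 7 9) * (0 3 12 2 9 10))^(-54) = ((0 1 7 10)(2 9 12)(3 4 6 5))^(-54) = (12)(0 7)(1 10)(3 6)(4 5)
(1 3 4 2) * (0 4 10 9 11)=[4, 3, 1, 10, 2, 5, 6, 7, 8, 11, 9, 0]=(0 4 2 1 3 10 9 11)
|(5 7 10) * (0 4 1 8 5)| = 7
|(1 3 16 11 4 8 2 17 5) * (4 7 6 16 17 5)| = |(1 3 17 4 8 2 5)(6 16 11 7)| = 28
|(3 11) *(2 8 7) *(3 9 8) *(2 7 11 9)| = 5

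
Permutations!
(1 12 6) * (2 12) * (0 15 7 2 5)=(0 15 7 2 12 6 1 5)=[15, 5, 12, 3, 4, 0, 1, 2, 8, 9, 10, 11, 6, 13, 14, 7]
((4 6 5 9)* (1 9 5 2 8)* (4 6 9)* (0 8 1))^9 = (0 8)(1 2 6 9 4)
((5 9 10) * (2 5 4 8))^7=(2 5 9 10 4 8)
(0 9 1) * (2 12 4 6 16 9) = [2, 0, 12, 3, 6, 5, 16, 7, 8, 1, 10, 11, 4, 13, 14, 15, 9] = (0 2 12 4 6 16 9 1)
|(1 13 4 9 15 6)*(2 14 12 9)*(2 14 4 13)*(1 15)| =|(1 2 4 14 12 9)(6 15)| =6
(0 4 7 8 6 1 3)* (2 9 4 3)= (0 3)(1 2 9 4 7 8 6)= [3, 2, 9, 0, 7, 5, 1, 8, 6, 4]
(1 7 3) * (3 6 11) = (1 7 6 11 3) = [0, 7, 2, 1, 4, 5, 11, 6, 8, 9, 10, 3]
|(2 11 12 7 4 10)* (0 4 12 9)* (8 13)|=6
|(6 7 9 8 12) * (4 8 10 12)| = 10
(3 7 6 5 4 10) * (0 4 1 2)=(0 4 10 3 7 6 5 1 2)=[4, 2, 0, 7, 10, 1, 5, 6, 8, 9, 3]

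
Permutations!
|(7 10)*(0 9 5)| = 6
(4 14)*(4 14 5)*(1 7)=(14)(1 7)(4 5)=[0, 7, 2, 3, 5, 4, 6, 1, 8, 9, 10, 11, 12, 13, 14]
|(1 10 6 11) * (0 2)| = |(0 2)(1 10 6 11)| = 4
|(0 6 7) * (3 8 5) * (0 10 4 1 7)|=12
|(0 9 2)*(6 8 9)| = |(0 6 8 9 2)| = 5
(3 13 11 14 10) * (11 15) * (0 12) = (0 12)(3 13 15 11 14 10) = [12, 1, 2, 13, 4, 5, 6, 7, 8, 9, 3, 14, 0, 15, 10, 11]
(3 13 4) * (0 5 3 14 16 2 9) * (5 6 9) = [6, 1, 5, 13, 14, 3, 9, 7, 8, 0, 10, 11, 12, 4, 16, 15, 2] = (0 6 9)(2 5 3 13 4 14 16)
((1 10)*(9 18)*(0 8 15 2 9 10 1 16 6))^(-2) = (0 16 18 2 8 6 10 9 15)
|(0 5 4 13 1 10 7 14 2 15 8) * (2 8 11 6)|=|(0 5 4 13 1 10 7 14 8)(2 15 11 6)|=36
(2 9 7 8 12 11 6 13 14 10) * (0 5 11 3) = (0 5 11 6 13 14 10 2 9 7 8 12 3) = [5, 1, 9, 0, 4, 11, 13, 8, 12, 7, 2, 6, 3, 14, 10]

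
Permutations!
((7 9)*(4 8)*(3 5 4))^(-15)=(3 5 4 8)(7 9)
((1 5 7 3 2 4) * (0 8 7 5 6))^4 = ((0 8 7 3 2 4 1 6))^4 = (0 2)(1 7)(3 6)(4 8)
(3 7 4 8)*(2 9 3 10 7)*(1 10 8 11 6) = (1 10 7 4 11 6)(2 9 3) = [0, 10, 9, 2, 11, 5, 1, 4, 8, 3, 7, 6]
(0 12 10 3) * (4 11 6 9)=(0 12 10 3)(4 11 6 9)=[12, 1, 2, 0, 11, 5, 9, 7, 8, 4, 3, 6, 10]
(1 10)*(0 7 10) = (0 7 10 1) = [7, 0, 2, 3, 4, 5, 6, 10, 8, 9, 1]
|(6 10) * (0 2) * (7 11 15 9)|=|(0 2)(6 10)(7 11 15 9)|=4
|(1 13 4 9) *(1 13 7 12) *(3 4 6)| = |(1 7 12)(3 4 9 13 6)| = 15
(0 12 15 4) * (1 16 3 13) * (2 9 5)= [12, 16, 9, 13, 0, 2, 6, 7, 8, 5, 10, 11, 15, 1, 14, 4, 3]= (0 12 15 4)(1 16 3 13)(2 9 5)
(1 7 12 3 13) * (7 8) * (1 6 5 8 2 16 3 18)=(1 2 16 3 13 6 5 8 7 12 18)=[0, 2, 16, 13, 4, 8, 5, 12, 7, 9, 10, 11, 18, 6, 14, 15, 3, 17, 1]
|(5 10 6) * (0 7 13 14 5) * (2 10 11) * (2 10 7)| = 9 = |(0 2 7 13 14 5 11 10 6)|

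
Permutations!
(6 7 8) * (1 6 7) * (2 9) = (1 6)(2 9)(7 8) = [0, 6, 9, 3, 4, 5, 1, 8, 7, 2]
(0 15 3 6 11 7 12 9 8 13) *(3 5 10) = (0 15 5 10 3 6 11 7 12 9 8 13) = [15, 1, 2, 6, 4, 10, 11, 12, 13, 8, 3, 7, 9, 0, 14, 5]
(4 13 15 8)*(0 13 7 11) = [13, 1, 2, 3, 7, 5, 6, 11, 4, 9, 10, 0, 12, 15, 14, 8] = (0 13 15 8 4 7 11)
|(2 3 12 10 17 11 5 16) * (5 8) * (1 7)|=18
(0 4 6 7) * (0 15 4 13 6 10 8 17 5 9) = (0 13 6 7 15 4 10 8 17 5 9) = [13, 1, 2, 3, 10, 9, 7, 15, 17, 0, 8, 11, 12, 6, 14, 4, 16, 5]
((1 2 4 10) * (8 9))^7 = ((1 2 4 10)(8 9))^7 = (1 10 4 2)(8 9)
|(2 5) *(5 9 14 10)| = 5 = |(2 9 14 10 5)|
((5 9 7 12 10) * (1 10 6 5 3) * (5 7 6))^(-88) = ((1 10 3)(5 9 6 7 12))^(-88) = (1 3 10)(5 6 12 9 7)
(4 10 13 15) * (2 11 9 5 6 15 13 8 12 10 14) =[0, 1, 11, 3, 14, 6, 15, 7, 12, 5, 8, 9, 10, 13, 2, 4] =(2 11 9 5 6 15 4 14)(8 12 10)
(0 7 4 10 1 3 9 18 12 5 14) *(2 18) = [7, 3, 18, 9, 10, 14, 6, 4, 8, 2, 1, 11, 5, 13, 0, 15, 16, 17, 12] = (0 7 4 10 1 3 9 2 18 12 5 14)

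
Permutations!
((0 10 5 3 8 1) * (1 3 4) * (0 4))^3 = (10)(1 4)(3 8)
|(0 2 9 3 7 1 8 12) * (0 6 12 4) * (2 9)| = |(0 9 3 7 1 8 4)(6 12)| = 14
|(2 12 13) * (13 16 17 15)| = 6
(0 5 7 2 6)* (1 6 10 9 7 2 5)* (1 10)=(0 10 9 7 5 2 1 6)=[10, 6, 1, 3, 4, 2, 0, 5, 8, 7, 9]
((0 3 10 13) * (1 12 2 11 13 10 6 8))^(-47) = (0 11 12 8 3 13 2 1 6)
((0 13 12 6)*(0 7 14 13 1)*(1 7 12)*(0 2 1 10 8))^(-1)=(0 8 10 13 14 7)(1 2)(6 12)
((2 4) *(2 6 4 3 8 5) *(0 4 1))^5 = (0 4 6 1)(2 3 8 5)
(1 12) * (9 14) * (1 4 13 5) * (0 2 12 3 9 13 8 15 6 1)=(0 2 12 4 8 15 6 1 3 9 14 13 5)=[2, 3, 12, 9, 8, 0, 1, 7, 15, 14, 10, 11, 4, 5, 13, 6]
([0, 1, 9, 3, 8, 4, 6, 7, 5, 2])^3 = (2 9)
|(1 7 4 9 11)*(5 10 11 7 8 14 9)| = |(1 8 14 9 7 4 5 10 11)| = 9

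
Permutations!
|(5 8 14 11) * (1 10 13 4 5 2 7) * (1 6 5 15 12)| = 42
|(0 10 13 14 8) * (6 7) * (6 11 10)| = 8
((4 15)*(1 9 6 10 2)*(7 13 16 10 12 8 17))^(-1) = (1 2 10 16 13 7 17 8 12 6 9)(4 15)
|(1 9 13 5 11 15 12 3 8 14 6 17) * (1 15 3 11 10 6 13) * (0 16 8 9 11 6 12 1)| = 15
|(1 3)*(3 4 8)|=|(1 4 8 3)|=4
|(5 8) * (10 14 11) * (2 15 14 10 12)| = 10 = |(2 15 14 11 12)(5 8)|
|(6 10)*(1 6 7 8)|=|(1 6 10 7 8)|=5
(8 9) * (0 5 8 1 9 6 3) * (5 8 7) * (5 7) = (0 8 6 3)(1 9) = [8, 9, 2, 0, 4, 5, 3, 7, 6, 1]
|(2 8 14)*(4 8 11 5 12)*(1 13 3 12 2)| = 21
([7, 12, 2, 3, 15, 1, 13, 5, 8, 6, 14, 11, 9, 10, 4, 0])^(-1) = [15, 5, 2, 3, 14, 7, 9, 0, 8, 12, 13, 11, 1, 6, 10, 4]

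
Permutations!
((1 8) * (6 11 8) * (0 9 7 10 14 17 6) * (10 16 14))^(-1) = (0 1 8 11 6 17 14 16 7 9)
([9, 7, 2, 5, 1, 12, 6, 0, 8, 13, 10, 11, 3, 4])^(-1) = [7, 4, 2, 12, 13, 3, 6, 1, 8, 0, 10, 11, 5, 9]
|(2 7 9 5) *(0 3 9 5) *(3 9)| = |(0 9)(2 7 5)| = 6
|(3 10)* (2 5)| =|(2 5)(3 10)| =2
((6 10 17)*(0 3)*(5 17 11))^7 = (0 3)(5 6 11 17 10)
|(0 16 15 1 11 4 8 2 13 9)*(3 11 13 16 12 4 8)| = 12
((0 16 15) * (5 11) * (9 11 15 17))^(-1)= (0 15 5 11 9 17 16)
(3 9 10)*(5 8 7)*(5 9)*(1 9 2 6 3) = [0, 9, 6, 5, 4, 8, 3, 2, 7, 10, 1] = (1 9 10)(2 6 3 5 8 7)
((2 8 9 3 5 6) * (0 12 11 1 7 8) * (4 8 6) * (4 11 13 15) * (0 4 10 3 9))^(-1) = ((0 12 13 15 10 3 5 11 1 7 6 2 4 8))^(-1) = (0 8 4 2 6 7 1 11 5 3 10 15 13 12)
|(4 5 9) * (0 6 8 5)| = |(0 6 8 5 9 4)| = 6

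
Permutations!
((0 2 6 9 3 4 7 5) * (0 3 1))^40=((0 2 6 9 1)(3 4 7 5))^40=(9)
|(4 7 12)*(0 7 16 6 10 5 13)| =|(0 7 12 4 16 6 10 5 13)| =9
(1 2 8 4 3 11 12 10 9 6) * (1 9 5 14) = (1 2 8 4 3 11 12 10 5 14)(6 9) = [0, 2, 8, 11, 3, 14, 9, 7, 4, 6, 5, 12, 10, 13, 1]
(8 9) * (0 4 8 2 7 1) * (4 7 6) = [7, 0, 6, 3, 8, 5, 4, 1, 9, 2] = (0 7 1)(2 6 4 8 9)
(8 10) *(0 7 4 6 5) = [7, 1, 2, 3, 6, 0, 5, 4, 10, 9, 8] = (0 7 4 6 5)(8 10)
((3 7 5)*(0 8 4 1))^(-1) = (0 1 4 8)(3 5 7)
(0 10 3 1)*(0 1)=(0 10 3)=[10, 1, 2, 0, 4, 5, 6, 7, 8, 9, 3]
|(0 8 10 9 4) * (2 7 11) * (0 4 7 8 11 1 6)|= 9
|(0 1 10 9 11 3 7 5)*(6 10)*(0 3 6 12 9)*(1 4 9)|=6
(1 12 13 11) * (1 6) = (1 12 13 11 6) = [0, 12, 2, 3, 4, 5, 1, 7, 8, 9, 10, 6, 13, 11]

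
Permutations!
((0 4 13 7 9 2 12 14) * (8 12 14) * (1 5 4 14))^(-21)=(0 14)(8 12)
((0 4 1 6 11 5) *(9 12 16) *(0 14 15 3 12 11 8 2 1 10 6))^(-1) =(0 1 2 8 6 10 4)(3 15 14 5 11 9 16 12)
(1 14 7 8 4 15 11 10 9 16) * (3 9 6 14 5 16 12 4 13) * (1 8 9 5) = (3 5 16 8 13)(4 15 11 10 6 14 7 9 12) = [0, 1, 2, 5, 15, 16, 14, 9, 13, 12, 6, 10, 4, 3, 7, 11, 8]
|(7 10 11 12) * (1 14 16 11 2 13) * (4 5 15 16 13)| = |(1 14 13)(2 4 5 15 16 11 12 7 10)| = 9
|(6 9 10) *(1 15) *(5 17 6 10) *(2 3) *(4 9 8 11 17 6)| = 14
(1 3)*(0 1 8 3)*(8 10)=(0 1)(3 10 8)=[1, 0, 2, 10, 4, 5, 6, 7, 3, 9, 8]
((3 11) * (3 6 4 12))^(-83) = (3 6 12 11 4) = ((3 11 6 4 12))^(-83)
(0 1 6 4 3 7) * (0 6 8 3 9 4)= (0 1 8 3 7 6)(4 9)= [1, 8, 2, 7, 9, 5, 0, 6, 3, 4]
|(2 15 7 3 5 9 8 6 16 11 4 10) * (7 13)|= |(2 15 13 7 3 5 9 8 6 16 11 4 10)|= 13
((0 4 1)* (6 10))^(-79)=(0 1 4)(6 10)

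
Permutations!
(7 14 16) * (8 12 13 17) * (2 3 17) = [0, 1, 3, 17, 4, 5, 6, 14, 12, 9, 10, 11, 13, 2, 16, 15, 7, 8] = (2 3 17 8 12 13)(7 14 16)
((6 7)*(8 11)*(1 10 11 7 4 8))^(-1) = ((1 10 11)(4 8 7 6))^(-1) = (1 11 10)(4 6 7 8)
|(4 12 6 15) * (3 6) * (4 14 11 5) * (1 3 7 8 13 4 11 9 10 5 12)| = |(1 3 6 15 14 9 10 5 11 12 7 8 13 4)| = 14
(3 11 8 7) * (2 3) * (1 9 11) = [0, 9, 3, 1, 4, 5, 6, 2, 7, 11, 10, 8] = (1 9 11 8 7 2 3)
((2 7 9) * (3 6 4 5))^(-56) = ((2 7 9)(3 6 4 5))^(-56) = (2 7 9)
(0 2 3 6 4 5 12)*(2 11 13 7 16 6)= (0 11 13 7 16 6 4 5 12)(2 3)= [11, 1, 3, 2, 5, 12, 4, 16, 8, 9, 10, 13, 0, 7, 14, 15, 6]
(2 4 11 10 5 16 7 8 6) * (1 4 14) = [0, 4, 14, 3, 11, 16, 2, 8, 6, 9, 5, 10, 12, 13, 1, 15, 7] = (1 4 11 10 5 16 7 8 6 2 14)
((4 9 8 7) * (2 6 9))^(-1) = ((2 6 9 8 7 4))^(-1) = (2 4 7 8 9 6)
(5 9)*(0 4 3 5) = (0 4 3 5 9) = [4, 1, 2, 5, 3, 9, 6, 7, 8, 0]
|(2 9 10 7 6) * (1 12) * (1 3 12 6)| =6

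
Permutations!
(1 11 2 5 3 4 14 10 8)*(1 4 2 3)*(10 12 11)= (1 10 8 4 14 12 11 3 2 5)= [0, 10, 5, 2, 14, 1, 6, 7, 4, 9, 8, 3, 11, 13, 12]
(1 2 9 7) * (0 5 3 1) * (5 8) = (0 8 5 3 1 2 9 7) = [8, 2, 9, 1, 4, 3, 6, 0, 5, 7]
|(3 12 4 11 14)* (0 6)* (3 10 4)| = 4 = |(0 6)(3 12)(4 11 14 10)|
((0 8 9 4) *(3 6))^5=(0 8 9 4)(3 6)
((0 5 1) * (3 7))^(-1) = ((0 5 1)(3 7))^(-1) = (0 1 5)(3 7)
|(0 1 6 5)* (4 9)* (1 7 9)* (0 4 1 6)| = |(0 7 9 1)(4 6 5)| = 12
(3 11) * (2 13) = (2 13)(3 11) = [0, 1, 13, 11, 4, 5, 6, 7, 8, 9, 10, 3, 12, 2]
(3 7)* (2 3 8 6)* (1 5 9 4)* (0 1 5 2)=(0 1 2 3 7 8 6)(4 5 9)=[1, 2, 3, 7, 5, 9, 0, 8, 6, 4]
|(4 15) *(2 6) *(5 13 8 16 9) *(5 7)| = 6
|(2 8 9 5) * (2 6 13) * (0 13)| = 7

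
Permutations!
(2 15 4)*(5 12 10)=[0, 1, 15, 3, 2, 12, 6, 7, 8, 9, 5, 11, 10, 13, 14, 4]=(2 15 4)(5 12 10)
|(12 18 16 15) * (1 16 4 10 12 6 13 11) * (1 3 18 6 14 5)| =|(1 16 15 14 5)(3 18 4 10 12 6 13 11)| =40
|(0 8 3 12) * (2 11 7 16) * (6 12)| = |(0 8 3 6 12)(2 11 7 16)| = 20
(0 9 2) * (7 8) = (0 9 2)(7 8) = [9, 1, 0, 3, 4, 5, 6, 8, 7, 2]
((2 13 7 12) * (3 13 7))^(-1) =(2 12 7)(3 13)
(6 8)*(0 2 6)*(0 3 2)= (2 6 8 3)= [0, 1, 6, 2, 4, 5, 8, 7, 3]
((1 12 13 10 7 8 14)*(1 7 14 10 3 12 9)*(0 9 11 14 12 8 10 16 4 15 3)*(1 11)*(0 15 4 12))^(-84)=(16)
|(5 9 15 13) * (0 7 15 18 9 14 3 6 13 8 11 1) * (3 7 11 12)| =|(0 11 1)(3 6 13 5 14 7 15 8 12)(9 18)| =18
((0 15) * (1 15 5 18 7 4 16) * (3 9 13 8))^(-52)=((0 5 18 7 4 16 1 15)(3 9 13 8))^(-52)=(0 4)(1 18)(5 16)(7 15)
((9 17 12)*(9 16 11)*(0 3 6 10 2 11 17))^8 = ((0 3 6 10 2 11 9)(12 16 17))^8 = (0 3 6 10 2 11 9)(12 17 16)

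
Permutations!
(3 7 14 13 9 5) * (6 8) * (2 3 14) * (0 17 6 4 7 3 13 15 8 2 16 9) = (0 17 6 2 13)(4 7 16 9 5 14 15 8) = [17, 1, 13, 3, 7, 14, 2, 16, 4, 5, 10, 11, 12, 0, 15, 8, 9, 6]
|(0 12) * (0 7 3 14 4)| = |(0 12 7 3 14 4)| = 6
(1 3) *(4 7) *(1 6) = (1 3 6)(4 7) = [0, 3, 2, 6, 7, 5, 1, 4]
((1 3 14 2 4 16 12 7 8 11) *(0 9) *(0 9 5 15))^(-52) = (0 15 5)(1 8 12 4 14)(2 3 11 7 16)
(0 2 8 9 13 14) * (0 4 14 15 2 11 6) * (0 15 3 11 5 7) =(0 5 7)(2 8 9 13 3 11 6 15)(4 14) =[5, 1, 8, 11, 14, 7, 15, 0, 9, 13, 10, 6, 12, 3, 4, 2]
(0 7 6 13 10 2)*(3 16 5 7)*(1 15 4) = (0 3 16 5 7 6 13 10 2)(1 15 4) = [3, 15, 0, 16, 1, 7, 13, 6, 8, 9, 2, 11, 12, 10, 14, 4, 5]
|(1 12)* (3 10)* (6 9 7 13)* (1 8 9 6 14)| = 14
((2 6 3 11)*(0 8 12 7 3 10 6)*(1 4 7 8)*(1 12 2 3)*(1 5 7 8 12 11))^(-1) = ((12)(0 11 3 1 4 8 2)(5 7)(6 10))^(-1) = (12)(0 2 8 4 1 3 11)(5 7)(6 10)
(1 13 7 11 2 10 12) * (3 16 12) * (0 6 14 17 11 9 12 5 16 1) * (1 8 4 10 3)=(0 6 14 17 11 2 3 8 4 10 1 13 7 9 12)(5 16)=[6, 13, 3, 8, 10, 16, 14, 9, 4, 12, 1, 2, 0, 7, 17, 15, 5, 11]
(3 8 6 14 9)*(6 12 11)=(3 8 12 11 6 14 9)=[0, 1, 2, 8, 4, 5, 14, 7, 12, 3, 10, 6, 11, 13, 9]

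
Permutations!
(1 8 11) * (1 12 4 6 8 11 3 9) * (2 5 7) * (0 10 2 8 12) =[10, 11, 5, 9, 6, 7, 12, 8, 3, 1, 2, 0, 4] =(0 10 2 5 7 8 3 9 1 11)(4 6 12)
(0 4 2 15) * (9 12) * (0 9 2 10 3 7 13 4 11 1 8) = (0 11 1 8)(2 15 9 12)(3 7 13 4 10) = [11, 8, 15, 7, 10, 5, 6, 13, 0, 12, 3, 1, 2, 4, 14, 9]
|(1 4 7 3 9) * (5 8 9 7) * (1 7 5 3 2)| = |(1 4 3 5 8 9 7 2)| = 8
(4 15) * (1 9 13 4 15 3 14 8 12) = (15)(1 9 13 4 3 14 8 12) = [0, 9, 2, 14, 3, 5, 6, 7, 12, 13, 10, 11, 1, 4, 8, 15]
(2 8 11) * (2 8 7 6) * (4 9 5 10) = (2 7 6)(4 9 5 10)(8 11) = [0, 1, 7, 3, 9, 10, 2, 6, 11, 5, 4, 8]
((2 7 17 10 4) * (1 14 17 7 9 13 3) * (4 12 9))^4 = ((1 14 17 10 12 9 13 3)(2 4))^4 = (1 12)(3 10)(9 14)(13 17)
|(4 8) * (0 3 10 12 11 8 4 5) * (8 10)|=|(0 3 8 5)(10 12 11)|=12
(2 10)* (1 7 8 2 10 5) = (10)(1 7 8 2 5) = [0, 7, 5, 3, 4, 1, 6, 8, 2, 9, 10]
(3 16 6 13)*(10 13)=[0, 1, 2, 16, 4, 5, 10, 7, 8, 9, 13, 11, 12, 3, 14, 15, 6]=(3 16 6 10 13)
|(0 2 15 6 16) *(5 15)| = |(0 2 5 15 6 16)| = 6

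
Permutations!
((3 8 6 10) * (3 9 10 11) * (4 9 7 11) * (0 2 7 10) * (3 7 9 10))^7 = ((0 2 9)(3 8 6 4 10)(7 11))^7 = (0 2 9)(3 6 10 8 4)(7 11)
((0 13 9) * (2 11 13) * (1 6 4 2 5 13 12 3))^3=(0 9 13 5)(1 2 3 4 12 6 11)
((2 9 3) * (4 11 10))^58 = ((2 9 3)(4 11 10))^58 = (2 9 3)(4 11 10)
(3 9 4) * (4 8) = (3 9 8 4) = [0, 1, 2, 9, 3, 5, 6, 7, 4, 8]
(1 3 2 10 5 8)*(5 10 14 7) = (1 3 2 14 7 5 8) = [0, 3, 14, 2, 4, 8, 6, 5, 1, 9, 10, 11, 12, 13, 7]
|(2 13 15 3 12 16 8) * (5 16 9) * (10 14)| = 18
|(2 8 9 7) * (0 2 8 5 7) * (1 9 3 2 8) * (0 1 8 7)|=|(0 7 8 3 2 5)(1 9)|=6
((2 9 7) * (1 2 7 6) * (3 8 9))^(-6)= (9)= ((1 2 3 8 9 6))^(-6)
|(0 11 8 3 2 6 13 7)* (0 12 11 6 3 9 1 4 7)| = 42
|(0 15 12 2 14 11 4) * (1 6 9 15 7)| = |(0 7 1 6 9 15 12 2 14 11 4)| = 11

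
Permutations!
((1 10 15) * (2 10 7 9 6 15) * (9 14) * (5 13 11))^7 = ((1 7 14 9 6 15)(2 10)(5 13 11))^7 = (1 7 14 9 6 15)(2 10)(5 13 11)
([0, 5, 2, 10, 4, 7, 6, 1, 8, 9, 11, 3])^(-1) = [0, 7, 2, 11, 4, 1, 6, 5, 8, 9, 3, 10]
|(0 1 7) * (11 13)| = 6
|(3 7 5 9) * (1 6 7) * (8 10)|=|(1 6 7 5 9 3)(8 10)|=6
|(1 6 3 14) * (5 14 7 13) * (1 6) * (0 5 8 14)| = |(0 5)(3 7 13 8 14 6)| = 6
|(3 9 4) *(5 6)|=6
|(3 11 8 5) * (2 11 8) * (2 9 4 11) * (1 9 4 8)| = |(1 9 8 5 3)(4 11)| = 10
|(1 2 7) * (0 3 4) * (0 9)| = 12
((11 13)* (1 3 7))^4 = ((1 3 7)(11 13))^4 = (13)(1 3 7)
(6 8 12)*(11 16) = [0, 1, 2, 3, 4, 5, 8, 7, 12, 9, 10, 16, 6, 13, 14, 15, 11] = (6 8 12)(11 16)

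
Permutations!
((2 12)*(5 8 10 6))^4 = (12)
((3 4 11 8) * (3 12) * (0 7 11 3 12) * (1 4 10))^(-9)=(12)(0 8 11 7)(1 10 3 4)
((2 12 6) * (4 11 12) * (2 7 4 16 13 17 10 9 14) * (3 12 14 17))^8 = (2 11 7 12 13)(3 16 14 4 6)(9 10 17) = ((2 16 13 3 12 6 7 4 11 14)(9 17 10))^8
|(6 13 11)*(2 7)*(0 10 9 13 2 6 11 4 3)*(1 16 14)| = |(0 10 9 13 4 3)(1 16 14)(2 7 6)| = 6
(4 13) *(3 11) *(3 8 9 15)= [0, 1, 2, 11, 13, 5, 6, 7, 9, 15, 10, 8, 12, 4, 14, 3]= (3 11 8 9 15)(4 13)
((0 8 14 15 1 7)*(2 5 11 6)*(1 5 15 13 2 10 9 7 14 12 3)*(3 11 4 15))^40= ((0 8 12 11 6 10 9 7)(1 14 13 2 3)(4 15 5))^40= (4 15 5)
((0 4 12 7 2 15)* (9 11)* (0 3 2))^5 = (0 4 12 7)(2 3 15)(9 11)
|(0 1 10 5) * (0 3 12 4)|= |(0 1 10 5 3 12 4)|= 7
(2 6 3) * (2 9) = (2 6 3 9) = [0, 1, 6, 9, 4, 5, 3, 7, 8, 2]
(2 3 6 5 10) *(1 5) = (1 5 10 2 3 6) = [0, 5, 3, 6, 4, 10, 1, 7, 8, 9, 2]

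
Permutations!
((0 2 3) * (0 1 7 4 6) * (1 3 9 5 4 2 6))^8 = (1 2 5)(4 7 9)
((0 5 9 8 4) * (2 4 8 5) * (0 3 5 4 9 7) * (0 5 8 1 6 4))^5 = (0 9 2)(5 7)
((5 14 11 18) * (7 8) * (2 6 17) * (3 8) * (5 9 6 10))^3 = (2 14 9)(5 18 17)(6 10 11)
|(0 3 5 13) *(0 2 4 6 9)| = 8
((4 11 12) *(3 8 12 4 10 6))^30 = (12)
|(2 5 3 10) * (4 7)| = |(2 5 3 10)(4 7)| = 4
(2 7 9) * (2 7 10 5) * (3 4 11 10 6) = (2 6 3 4 11 10 5)(7 9) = [0, 1, 6, 4, 11, 2, 3, 9, 8, 7, 5, 10]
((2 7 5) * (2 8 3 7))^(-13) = (3 8 5 7)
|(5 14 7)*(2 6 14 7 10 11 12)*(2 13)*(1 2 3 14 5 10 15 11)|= |(1 2 6 5 7 10)(3 14 15 11 12 13)|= 6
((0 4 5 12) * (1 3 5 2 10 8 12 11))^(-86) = ((0 4 2 10 8 12)(1 3 5 11))^(-86) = (0 8 2)(1 5)(3 11)(4 12 10)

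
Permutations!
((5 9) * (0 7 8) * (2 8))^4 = ((0 7 2 8)(5 9))^4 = (9)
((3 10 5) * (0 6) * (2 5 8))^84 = ((0 6)(2 5 3 10 8))^84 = (2 8 10 3 5)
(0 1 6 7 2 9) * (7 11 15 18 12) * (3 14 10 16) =[1, 6, 9, 14, 4, 5, 11, 2, 8, 0, 16, 15, 7, 13, 10, 18, 3, 17, 12] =(0 1 6 11 15 18 12 7 2 9)(3 14 10 16)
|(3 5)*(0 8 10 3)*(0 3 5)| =|(0 8 10 5 3)| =5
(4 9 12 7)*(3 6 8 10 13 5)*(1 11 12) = (1 11 12 7 4 9)(3 6 8 10 13 5) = [0, 11, 2, 6, 9, 3, 8, 4, 10, 1, 13, 12, 7, 5]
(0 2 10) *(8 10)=[2, 1, 8, 3, 4, 5, 6, 7, 10, 9, 0]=(0 2 8 10)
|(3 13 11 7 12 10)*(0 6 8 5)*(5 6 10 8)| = |(0 10 3 13 11 7 12 8 6 5)| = 10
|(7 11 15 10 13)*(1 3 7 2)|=|(1 3 7 11 15 10 13 2)|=8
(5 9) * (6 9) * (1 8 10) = (1 8 10)(5 6 9) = [0, 8, 2, 3, 4, 6, 9, 7, 10, 5, 1]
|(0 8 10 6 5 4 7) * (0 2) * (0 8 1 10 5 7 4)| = |(0 1 10 6 7 2 8 5)| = 8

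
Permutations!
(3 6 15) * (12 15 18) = [0, 1, 2, 6, 4, 5, 18, 7, 8, 9, 10, 11, 15, 13, 14, 3, 16, 17, 12] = (3 6 18 12 15)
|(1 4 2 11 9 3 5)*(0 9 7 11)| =|(0 9 3 5 1 4 2)(7 11)| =14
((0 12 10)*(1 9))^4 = ((0 12 10)(1 9))^4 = (0 12 10)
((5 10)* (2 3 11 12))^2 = (2 11)(3 12)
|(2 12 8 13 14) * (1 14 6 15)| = |(1 14 2 12 8 13 6 15)| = 8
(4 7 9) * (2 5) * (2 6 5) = (4 7 9)(5 6) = [0, 1, 2, 3, 7, 6, 5, 9, 8, 4]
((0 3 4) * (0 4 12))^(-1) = (0 12 3)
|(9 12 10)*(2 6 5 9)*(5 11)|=|(2 6 11 5 9 12 10)|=7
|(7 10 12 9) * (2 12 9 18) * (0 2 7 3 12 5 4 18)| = 10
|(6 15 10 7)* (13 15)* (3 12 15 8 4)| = 9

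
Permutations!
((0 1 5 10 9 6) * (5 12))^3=(0 5 6 12 9 1 10)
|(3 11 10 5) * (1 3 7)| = 6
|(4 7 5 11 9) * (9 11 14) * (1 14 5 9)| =|(1 14)(4 7 9)| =6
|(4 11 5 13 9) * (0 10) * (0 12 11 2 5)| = 20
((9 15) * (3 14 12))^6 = ((3 14 12)(9 15))^6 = (15)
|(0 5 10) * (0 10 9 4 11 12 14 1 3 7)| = 10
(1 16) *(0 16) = [16, 0, 2, 3, 4, 5, 6, 7, 8, 9, 10, 11, 12, 13, 14, 15, 1] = (0 16 1)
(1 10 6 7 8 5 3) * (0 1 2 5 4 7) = (0 1 10 6)(2 5 3)(4 7 8) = [1, 10, 5, 2, 7, 3, 0, 8, 4, 9, 6]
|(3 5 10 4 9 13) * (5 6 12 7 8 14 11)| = 12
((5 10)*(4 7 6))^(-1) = ((4 7 6)(5 10))^(-1) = (4 6 7)(5 10)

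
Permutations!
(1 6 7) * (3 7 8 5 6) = [0, 3, 2, 7, 4, 6, 8, 1, 5] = (1 3 7)(5 6 8)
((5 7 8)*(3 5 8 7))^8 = (8)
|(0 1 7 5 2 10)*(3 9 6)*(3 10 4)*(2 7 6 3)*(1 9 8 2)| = 18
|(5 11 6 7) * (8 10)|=4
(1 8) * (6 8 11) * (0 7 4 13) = (0 7 4 13)(1 11 6 8) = [7, 11, 2, 3, 13, 5, 8, 4, 1, 9, 10, 6, 12, 0]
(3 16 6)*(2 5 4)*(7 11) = (2 5 4)(3 16 6)(7 11) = [0, 1, 5, 16, 2, 4, 3, 11, 8, 9, 10, 7, 12, 13, 14, 15, 6]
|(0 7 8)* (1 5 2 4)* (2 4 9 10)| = |(0 7 8)(1 5 4)(2 9 10)| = 3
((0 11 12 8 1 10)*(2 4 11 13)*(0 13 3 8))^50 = (13)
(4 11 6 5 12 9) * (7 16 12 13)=[0, 1, 2, 3, 11, 13, 5, 16, 8, 4, 10, 6, 9, 7, 14, 15, 12]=(4 11 6 5 13 7 16 12 9)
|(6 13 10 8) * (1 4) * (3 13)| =|(1 4)(3 13 10 8 6)| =10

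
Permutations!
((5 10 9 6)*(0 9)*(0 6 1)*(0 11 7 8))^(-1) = (0 8 7 11 1 9)(5 6 10)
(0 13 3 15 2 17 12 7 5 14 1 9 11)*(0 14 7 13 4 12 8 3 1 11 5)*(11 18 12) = (0 4 11 14 18 12 13 1 9 5 7)(2 17 8 3 15) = [4, 9, 17, 15, 11, 7, 6, 0, 3, 5, 10, 14, 13, 1, 18, 2, 16, 8, 12]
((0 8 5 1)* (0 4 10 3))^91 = (10)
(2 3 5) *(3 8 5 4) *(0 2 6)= (0 2 8 5 6)(3 4)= [2, 1, 8, 4, 3, 6, 0, 7, 5]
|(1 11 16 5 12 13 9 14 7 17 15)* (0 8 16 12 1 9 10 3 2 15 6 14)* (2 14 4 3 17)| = 18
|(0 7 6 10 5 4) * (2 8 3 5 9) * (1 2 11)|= |(0 7 6 10 9 11 1 2 8 3 5 4)|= 12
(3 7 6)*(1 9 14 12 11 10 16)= (1 9 14 12 11 10 16)(3 7 6)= [0, 9, 2, 7, 4, 5, 3, 6, 8, 14, 16, 10, 11, 13, 12, 15, 1]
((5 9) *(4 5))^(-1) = (4 9 5)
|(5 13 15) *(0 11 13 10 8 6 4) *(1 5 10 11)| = |(0 1 5 11 13 15 10 8 6 4)| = 10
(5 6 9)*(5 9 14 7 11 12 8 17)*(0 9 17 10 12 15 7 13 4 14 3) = (0 9 17 5 6 3)(4 14 13)(7 11 15)(8 10 12) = [9, 1, 2, 0, 14, 6, 3, 11, 10, 17, 12, 15, 8, 4, 13, 7, 16, 5]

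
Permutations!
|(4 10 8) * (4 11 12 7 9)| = |(4 10 8 11 12 7 9)| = 7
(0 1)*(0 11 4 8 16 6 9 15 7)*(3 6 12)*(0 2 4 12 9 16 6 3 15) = (0 1 11 12 15 7 2 4 8 6 16 9) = [1, 11, 4, 3, 8, 5, 16, 2, 6, 0, 10, 12, 15, 13, 14, 7, 9]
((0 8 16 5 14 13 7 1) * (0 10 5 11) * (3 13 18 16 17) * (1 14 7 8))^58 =((0 1 10 5 7 14 18 16 11)(3 13 8 17))^58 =(0 7 11 5 16 10 18 1 14)(3 8)(13 17)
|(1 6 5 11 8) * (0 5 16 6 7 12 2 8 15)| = |(0 5 11 15)(1 7 12 2 8)(6 16)| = 20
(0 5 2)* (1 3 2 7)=(0 5 7 1 3 2)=[5, 3, 0, 2, 4, 7, 6, 1]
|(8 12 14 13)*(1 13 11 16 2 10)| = |(1 13 8 12 14 11 16 2 10)| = 9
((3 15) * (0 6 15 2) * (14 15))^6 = ((0 6 14 15 3 2))^6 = (15)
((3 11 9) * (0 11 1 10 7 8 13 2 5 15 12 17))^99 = (0 11 9 3 1 10 7 8 13 2 5 15 12 17)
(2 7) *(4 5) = (2 7)(4 5) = [0, 1, 7, 3, 5, 4, 6, 2]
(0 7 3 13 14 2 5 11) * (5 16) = (0 7 3 13 14 2 16 5 11) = [7, 1, 16, 13, 4, 11, 6, 3, 8, 9, 10, 0, 12, 14, 2, 15, 5]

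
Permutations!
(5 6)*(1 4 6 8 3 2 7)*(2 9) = [0, 4, 7, 9, 6, 8, 5, 1, 3, 2] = (1 4 6 5 8 3 9 2 7)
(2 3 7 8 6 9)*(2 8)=[0, 1, 3, 7, 4, 5, 9, 2, 6, 8]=(2 3 7)(6 9 8)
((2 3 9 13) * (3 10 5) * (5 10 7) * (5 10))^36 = (2 7 10 5 3 9 13)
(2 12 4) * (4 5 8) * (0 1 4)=(0 1 4 2 12 5 8)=[1, 4, 12, 3, 2, 8, 6, 7, 0, 9, 10, 11, 5]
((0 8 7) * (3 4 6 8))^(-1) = ((0 3 4 6 8 7))^(-1) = (0 7 8 6 4 3)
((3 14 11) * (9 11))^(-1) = (3 11 9 14) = ((3 14 9 11))^(-1)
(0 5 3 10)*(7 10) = (0 5 3 7 10) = [5, 1, 2, 7, 4, 3, 6, 10, 8, 9, 0]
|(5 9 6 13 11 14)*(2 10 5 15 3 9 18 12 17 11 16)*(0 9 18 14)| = 15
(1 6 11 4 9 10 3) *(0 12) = [12, 6, 2, 1, 9, 5, 11, 7, 8, 10, 3, 4, 0] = (0 12)(1 6 11 4 9 10 3)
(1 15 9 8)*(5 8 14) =[0, 15, 2, 3, 4, 8, 6, 7, 1, 14, 10, 11, 12, 13, 5, 9] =(1 15 9 14 5 8)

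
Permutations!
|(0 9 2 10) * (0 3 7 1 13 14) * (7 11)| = 10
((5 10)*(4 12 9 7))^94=((4 12 9 7)(5 10))^94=(4 9)(7 12)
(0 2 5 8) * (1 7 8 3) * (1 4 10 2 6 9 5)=(0 6 9 5 3 4 10 2 1 7 8)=[6, 7, 1, 4, 10, 3, 9, 8, 0, 5, 2]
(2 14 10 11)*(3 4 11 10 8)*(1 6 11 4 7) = (1 6 11 2 14 8 3 7) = [0, 6, 14, 7, 4, 5, 11, 1, 3, 9, 10, 2, 12, 13, 8]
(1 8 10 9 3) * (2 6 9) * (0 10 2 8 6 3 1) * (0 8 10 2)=(10)(0 2 3 8)(1 6 9)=[2, 6, 3, 8, 4, 5, 9, 7, 0, 1, 10]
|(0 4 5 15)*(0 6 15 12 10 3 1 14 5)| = 6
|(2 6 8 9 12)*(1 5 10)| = 15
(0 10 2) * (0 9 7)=(0 10 2 9 7)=[10, 1, 9, 3, 4, 5, 6, 0, 8, 7, 2]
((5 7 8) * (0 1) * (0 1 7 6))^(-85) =(8)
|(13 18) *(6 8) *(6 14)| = 6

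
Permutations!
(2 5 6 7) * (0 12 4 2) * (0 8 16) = (0 12 4 2 5 6 7 8 16) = [12, 1, 5, 3, 2, 6, 7, 8, 16, 9, 10, 11, 4, 13, 14, 15, 0]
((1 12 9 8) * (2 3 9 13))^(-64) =((1 12 13 2 3 9 8))^(-64) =(1 8 9 3 2 13 12)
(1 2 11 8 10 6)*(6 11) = [0, 2, 6, 3, 4, 5, 1, 7, 10, 9, 11, 8] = (1 2 6)(8 10 11)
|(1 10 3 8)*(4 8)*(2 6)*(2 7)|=15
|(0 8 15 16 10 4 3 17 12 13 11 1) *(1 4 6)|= 42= |(0 8 15 16 10 6 1)(3 17 12 13 11 4)|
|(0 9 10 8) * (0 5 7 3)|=7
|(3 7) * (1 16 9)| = 6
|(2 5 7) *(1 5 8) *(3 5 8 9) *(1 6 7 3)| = |(1 8 6 7 2 9)(3 5)| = 6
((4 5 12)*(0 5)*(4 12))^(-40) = ((12)(0 5 4))^(-40) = (12)(0 4 5)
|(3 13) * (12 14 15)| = |(3 13)(12 14 15)| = 6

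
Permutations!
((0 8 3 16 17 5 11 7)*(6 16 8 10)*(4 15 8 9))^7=(0 7 11 5 17 16 6 10)(3 4 8 9 15)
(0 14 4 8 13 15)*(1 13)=(0 14 4 8 1 13 15)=[14, 13, 2, 3, 8, 5, 6, 7, 1, 9, 10, 11, 12, 15, 4, 0]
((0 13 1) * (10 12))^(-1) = (0 1 13)(10 12)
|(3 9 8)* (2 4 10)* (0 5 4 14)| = |(0 5 4 10 2 14)(3 9 8)| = 6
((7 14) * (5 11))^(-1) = ((5 11)(7 14))^(-1) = (5 11)(7 14)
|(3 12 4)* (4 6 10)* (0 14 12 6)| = 12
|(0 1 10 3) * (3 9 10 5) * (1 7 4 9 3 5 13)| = 6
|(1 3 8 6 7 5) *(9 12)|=6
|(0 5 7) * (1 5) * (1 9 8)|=|(0 9 8 1 5 7)|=6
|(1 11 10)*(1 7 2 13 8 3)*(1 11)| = |(2 13 8 3 11 10 7)| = 7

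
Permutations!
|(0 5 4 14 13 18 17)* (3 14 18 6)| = 20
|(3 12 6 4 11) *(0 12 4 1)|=12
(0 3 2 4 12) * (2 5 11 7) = [3, 1, 4, 5, 12, 11, 6, 2, 8, 9, 10, 7, 0] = (0 3 5 11 7 2 4 12)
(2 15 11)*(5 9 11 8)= (2 15 8 5 9 11)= [0, 1, 15, 3, 4, 9, 6, 7, 5, 11, 10, 2, 12, 13, 14, 8]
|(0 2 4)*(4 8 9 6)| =6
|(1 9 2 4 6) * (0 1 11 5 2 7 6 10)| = |(0 1 9 7 6 11 5 2 4 10)| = 10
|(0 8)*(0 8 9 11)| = 3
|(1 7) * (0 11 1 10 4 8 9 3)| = 9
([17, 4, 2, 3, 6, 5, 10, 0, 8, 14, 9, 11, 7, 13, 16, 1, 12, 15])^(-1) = (0 7 12 16 14 9 10 6 4 1 15 17)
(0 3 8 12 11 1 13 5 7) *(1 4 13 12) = (0 3 8 1 12 11 4 13 5 7) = [3, 12, 2, 8, 13, 7, 6, 0, 1, 9, 10, 4, 11, 5]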